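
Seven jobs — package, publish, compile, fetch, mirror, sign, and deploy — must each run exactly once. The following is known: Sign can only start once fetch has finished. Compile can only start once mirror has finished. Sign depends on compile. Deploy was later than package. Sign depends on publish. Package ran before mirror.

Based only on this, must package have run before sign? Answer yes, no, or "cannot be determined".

yes

Chain the constraints: package → mirror → compile → sign. Each link is directly stated, so package comes before sign.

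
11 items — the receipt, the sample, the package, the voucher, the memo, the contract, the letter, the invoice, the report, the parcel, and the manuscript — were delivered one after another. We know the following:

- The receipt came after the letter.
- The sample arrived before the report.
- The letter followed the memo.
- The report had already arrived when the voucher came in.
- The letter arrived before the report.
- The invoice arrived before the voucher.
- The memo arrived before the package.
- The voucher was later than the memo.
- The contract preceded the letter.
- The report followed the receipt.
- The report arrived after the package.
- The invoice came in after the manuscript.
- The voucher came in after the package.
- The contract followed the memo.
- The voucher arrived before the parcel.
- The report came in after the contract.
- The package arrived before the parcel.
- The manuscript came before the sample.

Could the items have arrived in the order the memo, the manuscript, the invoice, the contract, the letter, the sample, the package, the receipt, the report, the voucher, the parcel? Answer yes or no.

yes

Check each stated constraint against the proposed order — e.g. the invoice is ahead of the voucher; the memo is ahead of the voucher. Every pair is in the required order; nothing is violated.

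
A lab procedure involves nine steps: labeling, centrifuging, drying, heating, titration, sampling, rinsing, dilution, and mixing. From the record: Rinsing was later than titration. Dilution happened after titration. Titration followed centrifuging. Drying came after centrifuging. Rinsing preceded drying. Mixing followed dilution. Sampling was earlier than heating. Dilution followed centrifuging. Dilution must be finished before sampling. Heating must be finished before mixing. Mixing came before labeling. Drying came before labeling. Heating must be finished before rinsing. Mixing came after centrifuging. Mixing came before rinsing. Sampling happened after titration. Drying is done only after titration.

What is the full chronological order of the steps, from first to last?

centrifuging, titration, dilution, sampling, heating, mixing, rinsing, drying, labeling

The constraints fix every adjacent pair, so only one ordering works:
centrifuging → titration → dilution → sampling → heating → mixing → rinsing → drying → labeling.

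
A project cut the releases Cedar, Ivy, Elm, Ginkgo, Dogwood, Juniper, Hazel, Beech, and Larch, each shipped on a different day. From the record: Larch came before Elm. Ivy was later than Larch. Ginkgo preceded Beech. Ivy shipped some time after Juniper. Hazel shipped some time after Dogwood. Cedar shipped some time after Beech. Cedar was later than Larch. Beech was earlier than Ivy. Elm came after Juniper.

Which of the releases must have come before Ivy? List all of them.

Beech, Ginkgo, Juniper, Larch

Directly stated before Ivy: Beech, Juniper, and Larch.
Ginkgo reaches Ivy via Ginkgo → Beech → Ivy.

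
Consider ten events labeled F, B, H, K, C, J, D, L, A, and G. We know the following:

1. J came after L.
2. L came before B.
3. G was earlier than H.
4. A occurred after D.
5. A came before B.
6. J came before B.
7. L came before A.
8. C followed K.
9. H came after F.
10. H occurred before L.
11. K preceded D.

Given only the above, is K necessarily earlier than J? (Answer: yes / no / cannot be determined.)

No chain of stated constraints runs from K to J, and none runs from J to K either.
So the relative order of K and J is not fixed by the given facts.

cannot be determined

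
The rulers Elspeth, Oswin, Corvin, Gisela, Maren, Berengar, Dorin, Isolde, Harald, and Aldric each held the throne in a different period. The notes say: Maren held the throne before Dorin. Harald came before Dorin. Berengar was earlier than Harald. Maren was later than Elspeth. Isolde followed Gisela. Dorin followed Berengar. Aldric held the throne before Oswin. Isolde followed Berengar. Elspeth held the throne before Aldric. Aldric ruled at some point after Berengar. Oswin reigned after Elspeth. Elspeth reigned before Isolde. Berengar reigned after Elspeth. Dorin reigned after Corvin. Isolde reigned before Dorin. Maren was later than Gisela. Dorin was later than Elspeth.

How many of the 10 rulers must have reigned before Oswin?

3

Directly stated before Oswin: Aldric and Elspeth.
Berengar reaches Oswin via Berengar → Aldric → Oswin.
That's Aldric, Berengar, and Elspeth — 3 in all.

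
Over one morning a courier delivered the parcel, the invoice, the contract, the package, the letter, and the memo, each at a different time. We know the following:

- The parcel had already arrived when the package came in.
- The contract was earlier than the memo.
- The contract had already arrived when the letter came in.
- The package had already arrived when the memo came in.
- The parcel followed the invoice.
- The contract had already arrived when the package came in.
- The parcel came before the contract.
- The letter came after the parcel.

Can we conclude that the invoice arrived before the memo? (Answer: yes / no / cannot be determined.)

Chain the constraints: the invoice → the parcel → the package → the memo. Each link is directly stated, so the invoice comes before the memo.

yes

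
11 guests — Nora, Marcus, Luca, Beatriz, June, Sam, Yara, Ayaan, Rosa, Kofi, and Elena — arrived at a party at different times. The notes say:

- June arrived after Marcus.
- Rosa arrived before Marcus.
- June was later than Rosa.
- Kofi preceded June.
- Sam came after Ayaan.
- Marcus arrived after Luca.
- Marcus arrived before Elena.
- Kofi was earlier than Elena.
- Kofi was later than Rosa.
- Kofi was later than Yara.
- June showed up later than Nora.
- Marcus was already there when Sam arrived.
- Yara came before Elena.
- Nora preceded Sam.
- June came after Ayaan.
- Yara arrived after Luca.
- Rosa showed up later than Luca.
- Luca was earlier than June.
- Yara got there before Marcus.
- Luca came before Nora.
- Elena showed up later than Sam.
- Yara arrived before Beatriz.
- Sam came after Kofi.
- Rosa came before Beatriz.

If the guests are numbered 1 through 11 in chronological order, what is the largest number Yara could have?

Yara must come before Beatriz, Elena, June, Kofi, Marcus, and Sam — 6 guests forced after them.
Everything else can be placed before Yara in some valid order, so Yara can sit as late as position 11 − 6 = 5.

5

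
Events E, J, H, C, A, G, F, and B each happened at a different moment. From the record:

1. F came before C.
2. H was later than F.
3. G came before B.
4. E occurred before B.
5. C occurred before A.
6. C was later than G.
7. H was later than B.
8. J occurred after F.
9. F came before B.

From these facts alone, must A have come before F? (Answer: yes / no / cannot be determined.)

Tracing the constraints gives F → C → A, so F must come before A.
That means A cannot be before F.

no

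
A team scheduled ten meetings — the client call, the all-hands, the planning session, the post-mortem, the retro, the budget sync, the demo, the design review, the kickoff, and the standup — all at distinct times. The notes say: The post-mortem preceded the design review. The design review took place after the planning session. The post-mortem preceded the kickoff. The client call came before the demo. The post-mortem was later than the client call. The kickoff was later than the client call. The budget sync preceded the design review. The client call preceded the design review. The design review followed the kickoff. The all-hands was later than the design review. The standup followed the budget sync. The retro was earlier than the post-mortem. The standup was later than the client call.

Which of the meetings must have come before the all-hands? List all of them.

Directly stated before the all-hands: the design review.
The budget sync reaches the all-hands via the budget sync → the design review → the all-hands.
The client call reaches the all-hands via the client call → the design review → the all-hands.
The kickoff reaches the all-hands via the kickoff → the design review → the all-hands.
Likewise the planning session, the post-mortem, and the retro each reach the all-hands by chaining the stated constraints.

the budget sync, the client call, the design review, the kickoff, the planning session, the post-mortem, the retro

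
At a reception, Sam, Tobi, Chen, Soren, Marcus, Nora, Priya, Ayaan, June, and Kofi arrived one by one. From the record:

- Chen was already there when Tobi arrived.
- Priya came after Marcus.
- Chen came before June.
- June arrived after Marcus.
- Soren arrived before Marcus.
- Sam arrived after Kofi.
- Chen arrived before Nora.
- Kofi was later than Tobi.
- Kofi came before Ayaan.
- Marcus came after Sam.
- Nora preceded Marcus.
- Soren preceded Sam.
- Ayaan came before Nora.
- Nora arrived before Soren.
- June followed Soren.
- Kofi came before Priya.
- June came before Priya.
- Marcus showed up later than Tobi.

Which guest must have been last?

Priya

Every other guest has a chain of constraints placing them before Priya, so Priya is last.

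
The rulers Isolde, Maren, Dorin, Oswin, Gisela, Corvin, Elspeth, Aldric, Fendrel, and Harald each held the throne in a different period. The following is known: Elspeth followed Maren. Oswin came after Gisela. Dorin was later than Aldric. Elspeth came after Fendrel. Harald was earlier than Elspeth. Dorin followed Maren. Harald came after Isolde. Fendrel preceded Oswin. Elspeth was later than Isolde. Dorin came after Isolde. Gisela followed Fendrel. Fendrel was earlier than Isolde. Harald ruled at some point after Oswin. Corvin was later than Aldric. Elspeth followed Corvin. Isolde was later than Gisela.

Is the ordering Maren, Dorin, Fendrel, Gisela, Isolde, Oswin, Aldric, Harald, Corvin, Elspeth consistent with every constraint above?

no

The constraints require Isolde before Dorin, but in the proposed sequence Dorin appears ahead of Isolde. That one violation is enough.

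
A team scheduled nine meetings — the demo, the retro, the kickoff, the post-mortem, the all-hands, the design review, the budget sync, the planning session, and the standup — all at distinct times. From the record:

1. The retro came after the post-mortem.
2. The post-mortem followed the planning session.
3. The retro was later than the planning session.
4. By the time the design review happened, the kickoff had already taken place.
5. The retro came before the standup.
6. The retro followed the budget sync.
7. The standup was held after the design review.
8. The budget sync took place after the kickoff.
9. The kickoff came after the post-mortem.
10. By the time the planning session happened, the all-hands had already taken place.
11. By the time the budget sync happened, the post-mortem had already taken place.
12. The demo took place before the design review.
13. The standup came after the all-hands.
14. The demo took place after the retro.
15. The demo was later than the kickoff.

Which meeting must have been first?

The all-hands has a chain of constraints placing it before every other meeting, so the all-hands must be first.

the all-hands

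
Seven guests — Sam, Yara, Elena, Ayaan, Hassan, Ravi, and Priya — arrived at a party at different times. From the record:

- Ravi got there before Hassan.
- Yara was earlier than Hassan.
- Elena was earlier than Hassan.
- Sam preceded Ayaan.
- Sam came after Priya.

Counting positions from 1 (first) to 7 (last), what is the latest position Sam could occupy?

Sam must come before Ayaan — 1 guest forced after them.
Everything else can be placed before Sam in some valid order, so Sam can sit as late as position 7 − 1 = 6.

6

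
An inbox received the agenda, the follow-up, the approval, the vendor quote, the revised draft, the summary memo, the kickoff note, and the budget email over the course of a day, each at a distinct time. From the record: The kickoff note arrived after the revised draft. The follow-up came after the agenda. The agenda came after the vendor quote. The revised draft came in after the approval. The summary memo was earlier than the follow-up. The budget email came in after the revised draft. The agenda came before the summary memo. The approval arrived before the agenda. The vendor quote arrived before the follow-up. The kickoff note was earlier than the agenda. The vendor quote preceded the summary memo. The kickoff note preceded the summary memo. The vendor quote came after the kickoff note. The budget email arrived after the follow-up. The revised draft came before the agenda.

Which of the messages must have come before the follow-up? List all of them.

Directly stated before the follow-up: the agenda, the summary memo, and the vendor quote.
The approval reaches the follow-up via the approval → the agenda → the follow-up.
The kickoff note reaches the follow-up via the kickoff note → the summary memo → the follow-up.
The revised draft reaches the follow-up via the revised draft → the agenda → the follow-up.
No chain forces the budget email ahead of the follow-up.

the agenda, the approval, the kickoff note, the revised draft, the summary memo, the vendor quote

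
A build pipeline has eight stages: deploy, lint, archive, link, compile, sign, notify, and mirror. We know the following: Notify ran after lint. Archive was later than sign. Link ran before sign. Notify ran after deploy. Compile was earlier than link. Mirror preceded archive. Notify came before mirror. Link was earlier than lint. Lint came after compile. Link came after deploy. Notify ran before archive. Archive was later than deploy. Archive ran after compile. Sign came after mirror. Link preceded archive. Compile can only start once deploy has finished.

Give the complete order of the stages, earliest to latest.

deploy, compile, link, lint, notify, mirror, sign, archive

The constraints fix every adjacent pair, so only one ordering works:
deploy → compile → link → lint → notify → mirror → sign → archive.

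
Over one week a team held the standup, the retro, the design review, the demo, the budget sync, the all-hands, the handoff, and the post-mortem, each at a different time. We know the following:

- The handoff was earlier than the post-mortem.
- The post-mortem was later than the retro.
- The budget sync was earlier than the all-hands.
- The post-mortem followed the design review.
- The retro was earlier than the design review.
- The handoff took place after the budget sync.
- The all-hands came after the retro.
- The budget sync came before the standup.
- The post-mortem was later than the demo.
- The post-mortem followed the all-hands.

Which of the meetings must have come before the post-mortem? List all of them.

the all-hands, the budget sync, the demo, the design review, the handoff, the retro

Directly stated before the post-mortem: the all-hands, the demo, the design review, the handoff, and the retro.
The budget sync reaches the post-mortem via the budget sync → the handoff → the post-mortem.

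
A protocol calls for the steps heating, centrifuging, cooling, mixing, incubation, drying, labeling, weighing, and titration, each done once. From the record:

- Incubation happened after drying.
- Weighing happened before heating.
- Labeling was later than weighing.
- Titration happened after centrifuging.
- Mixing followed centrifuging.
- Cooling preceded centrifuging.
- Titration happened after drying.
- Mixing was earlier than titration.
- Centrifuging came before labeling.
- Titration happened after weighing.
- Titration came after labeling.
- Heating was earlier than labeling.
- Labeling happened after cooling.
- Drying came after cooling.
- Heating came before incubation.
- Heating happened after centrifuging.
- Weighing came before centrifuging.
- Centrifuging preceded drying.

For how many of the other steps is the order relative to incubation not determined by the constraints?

3

Forced before incubation: centrifuging, cooling, drying, heating, and weighing.
That leaves labeling, mixing, and titration with no forced order relative to incubation — 3.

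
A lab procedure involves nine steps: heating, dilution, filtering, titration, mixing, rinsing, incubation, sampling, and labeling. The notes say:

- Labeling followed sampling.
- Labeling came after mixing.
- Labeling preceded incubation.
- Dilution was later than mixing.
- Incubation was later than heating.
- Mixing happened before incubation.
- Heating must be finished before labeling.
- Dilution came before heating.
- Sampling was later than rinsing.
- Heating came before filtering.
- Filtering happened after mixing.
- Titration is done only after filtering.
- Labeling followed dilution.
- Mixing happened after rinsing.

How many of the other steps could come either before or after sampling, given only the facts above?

Forced before sampling: rinsing; forced after sampling: incubation and labeling.
That leaves dilution, filtering, heating, mixing, and titration with no forced order relative to sampling — 5.

5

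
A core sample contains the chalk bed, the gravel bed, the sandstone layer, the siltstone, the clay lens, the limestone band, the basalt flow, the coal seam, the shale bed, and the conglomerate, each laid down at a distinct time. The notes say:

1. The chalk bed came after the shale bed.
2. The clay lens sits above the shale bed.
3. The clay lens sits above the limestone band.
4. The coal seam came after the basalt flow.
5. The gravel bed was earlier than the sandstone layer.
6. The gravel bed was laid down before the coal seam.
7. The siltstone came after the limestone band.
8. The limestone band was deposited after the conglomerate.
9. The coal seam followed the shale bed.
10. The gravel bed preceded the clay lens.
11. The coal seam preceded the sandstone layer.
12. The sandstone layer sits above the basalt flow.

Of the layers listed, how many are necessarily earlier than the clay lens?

Directly stated before the clay lens: the gravel bed, the limestone band, and the shale bed.
The conglomerate reaches the clay lens via the conglomerate → the limestone band → the clay lens.
No chain forces the sandstone layer (or any of the others) ahead of the clay lens.
That's the conglomerate, the gravel bed, the limestone band, and the shale bed — 4 in all.

4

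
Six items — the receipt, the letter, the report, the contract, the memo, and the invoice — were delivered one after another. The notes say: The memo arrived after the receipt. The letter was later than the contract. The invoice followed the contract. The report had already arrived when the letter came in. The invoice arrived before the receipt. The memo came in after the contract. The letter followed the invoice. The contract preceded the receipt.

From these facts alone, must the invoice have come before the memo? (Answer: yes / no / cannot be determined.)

yes

Chain the constraints: the invoice → the receipt → the memo. Each link is directly stated, so the invoice comes before the memo.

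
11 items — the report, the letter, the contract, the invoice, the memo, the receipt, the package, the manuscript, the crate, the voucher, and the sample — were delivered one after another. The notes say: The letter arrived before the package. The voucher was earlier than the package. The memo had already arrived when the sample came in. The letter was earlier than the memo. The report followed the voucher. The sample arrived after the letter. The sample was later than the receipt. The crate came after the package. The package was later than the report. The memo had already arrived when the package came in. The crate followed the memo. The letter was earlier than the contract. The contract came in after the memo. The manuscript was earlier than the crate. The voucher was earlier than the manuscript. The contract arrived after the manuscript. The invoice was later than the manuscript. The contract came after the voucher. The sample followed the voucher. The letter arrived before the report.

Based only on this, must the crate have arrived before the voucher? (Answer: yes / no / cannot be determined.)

no

Tracing the constraints gives the voucher → the package → the crate, so the voucher must come before the crate.
That means the crate cannot be before the voucher.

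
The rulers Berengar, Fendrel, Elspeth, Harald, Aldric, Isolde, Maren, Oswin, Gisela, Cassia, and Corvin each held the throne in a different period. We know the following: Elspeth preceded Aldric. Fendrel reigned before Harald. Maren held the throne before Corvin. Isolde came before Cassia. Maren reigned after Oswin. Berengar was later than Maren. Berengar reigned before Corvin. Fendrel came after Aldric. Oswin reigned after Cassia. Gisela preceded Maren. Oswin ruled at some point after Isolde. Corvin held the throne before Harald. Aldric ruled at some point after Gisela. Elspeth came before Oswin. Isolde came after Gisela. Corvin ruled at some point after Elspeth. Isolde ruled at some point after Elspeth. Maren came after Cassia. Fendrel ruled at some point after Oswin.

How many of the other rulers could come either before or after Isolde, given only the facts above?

1

Forced before Isolde: Elspeth and Gisela; forced after Isolde: Berengar, Cassia, Corvin, Fendrel, Harald, Maren, and Oswin.
That leaves Aldric with no forced order relative to Isolde — 1.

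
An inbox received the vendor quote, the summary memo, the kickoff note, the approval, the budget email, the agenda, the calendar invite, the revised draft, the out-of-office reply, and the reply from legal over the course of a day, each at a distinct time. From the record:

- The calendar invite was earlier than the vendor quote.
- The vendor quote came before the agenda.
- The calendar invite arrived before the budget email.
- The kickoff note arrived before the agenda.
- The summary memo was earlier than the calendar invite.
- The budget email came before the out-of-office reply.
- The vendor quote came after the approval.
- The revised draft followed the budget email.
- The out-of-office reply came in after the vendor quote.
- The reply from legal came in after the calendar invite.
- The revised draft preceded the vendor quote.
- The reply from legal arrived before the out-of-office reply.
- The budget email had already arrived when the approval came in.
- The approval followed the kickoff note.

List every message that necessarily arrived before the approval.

the budget email, the calendar invite, the kickoff note, the summary memo

Directly stated before the approval: the budget email and the kickoff note.
The calendar invite reaches the approval via the calendar invite → the budget email → the approval.
The summary memo reaches the approval via the summary memo → the calendar invite → the budget email → the approval.
No chain forces the agenda (or any of the others) ahead of the approval.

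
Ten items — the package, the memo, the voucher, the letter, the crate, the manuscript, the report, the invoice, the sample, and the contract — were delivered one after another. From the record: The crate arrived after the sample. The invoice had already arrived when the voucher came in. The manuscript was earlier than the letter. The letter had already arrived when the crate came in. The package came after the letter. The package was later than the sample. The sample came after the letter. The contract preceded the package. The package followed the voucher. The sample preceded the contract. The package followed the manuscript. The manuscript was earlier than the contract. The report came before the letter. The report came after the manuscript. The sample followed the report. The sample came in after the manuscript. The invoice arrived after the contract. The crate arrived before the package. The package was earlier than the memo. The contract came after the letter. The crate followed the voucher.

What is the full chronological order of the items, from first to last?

the manuscript, the report, the letter, the sample, the contract, the invoice, the voucher, the crate, the package, the memo

The constraints fix every adjacent pair, so only one ordering works:
the manuscript → the report → the letter → the sample → the contract → the invoice → the voucher → the crate → the package → the memo.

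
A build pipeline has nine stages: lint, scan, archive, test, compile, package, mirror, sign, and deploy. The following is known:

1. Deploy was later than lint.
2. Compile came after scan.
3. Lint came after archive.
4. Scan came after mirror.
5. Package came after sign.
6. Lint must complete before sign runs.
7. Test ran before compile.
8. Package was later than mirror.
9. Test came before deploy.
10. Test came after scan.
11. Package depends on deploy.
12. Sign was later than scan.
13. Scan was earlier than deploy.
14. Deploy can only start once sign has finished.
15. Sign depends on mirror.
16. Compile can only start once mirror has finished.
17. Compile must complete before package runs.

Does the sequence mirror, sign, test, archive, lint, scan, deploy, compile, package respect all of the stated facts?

The constraints require scan before sign, but in the proposed sequence sign appears ahead of scan. That one violation is enough.

no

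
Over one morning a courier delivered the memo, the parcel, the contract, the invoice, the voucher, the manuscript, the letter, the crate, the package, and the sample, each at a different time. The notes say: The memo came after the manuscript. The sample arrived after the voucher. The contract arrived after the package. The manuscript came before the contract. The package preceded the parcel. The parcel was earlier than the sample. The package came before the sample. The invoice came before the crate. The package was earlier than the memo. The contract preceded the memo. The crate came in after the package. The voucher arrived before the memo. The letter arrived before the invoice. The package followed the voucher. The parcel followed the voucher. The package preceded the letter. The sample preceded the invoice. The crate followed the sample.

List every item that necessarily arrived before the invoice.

the letter, the package, the parcel, the sample, the voucher

Directly stated before the invoice: the letter and the sample.
The package reaches the invoice via the package → the letter → the invoice.
The parcel reaches the invoice via the parcel → the sample → the invoice.
The voucher reaches the invoice via the voucher → the sample → the invoice.
No chain forces the contract (or any of the others) ahead of the invoice.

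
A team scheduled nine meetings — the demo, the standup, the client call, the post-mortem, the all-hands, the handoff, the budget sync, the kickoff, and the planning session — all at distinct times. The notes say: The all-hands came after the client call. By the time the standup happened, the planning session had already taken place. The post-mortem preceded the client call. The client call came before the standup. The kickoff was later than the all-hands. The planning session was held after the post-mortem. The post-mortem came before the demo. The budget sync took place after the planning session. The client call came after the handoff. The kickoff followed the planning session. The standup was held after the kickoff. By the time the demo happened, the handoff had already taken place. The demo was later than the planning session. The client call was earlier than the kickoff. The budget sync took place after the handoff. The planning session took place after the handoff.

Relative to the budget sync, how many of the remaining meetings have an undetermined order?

Forced before the budget sync: the handoff, the planning session, and the post-mortem.
That leaves the all-hands, the client call, the demo, the kickoff, and the standup with no forced order relative to the budget sync — 5.

5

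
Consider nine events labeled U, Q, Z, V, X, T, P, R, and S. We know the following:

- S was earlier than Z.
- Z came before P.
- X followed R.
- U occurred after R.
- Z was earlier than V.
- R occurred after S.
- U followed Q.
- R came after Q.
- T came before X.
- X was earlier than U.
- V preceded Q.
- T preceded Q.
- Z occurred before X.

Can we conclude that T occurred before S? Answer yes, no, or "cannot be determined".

cannot be determined

No chain of stated constraints runs from T to S, and none runs from S to T either.
So the relative order of T and S is not fixed by the given facts.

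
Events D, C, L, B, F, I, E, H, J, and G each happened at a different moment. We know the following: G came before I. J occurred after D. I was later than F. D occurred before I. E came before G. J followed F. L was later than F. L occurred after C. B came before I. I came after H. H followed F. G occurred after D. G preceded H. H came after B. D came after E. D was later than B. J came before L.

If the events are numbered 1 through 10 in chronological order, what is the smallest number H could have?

B, D, E, F, and G must all come before H — 5 forced predecessors.
Nothing else is forced ahead of H, so its earliest slot is position 5 + 1 = 6.

6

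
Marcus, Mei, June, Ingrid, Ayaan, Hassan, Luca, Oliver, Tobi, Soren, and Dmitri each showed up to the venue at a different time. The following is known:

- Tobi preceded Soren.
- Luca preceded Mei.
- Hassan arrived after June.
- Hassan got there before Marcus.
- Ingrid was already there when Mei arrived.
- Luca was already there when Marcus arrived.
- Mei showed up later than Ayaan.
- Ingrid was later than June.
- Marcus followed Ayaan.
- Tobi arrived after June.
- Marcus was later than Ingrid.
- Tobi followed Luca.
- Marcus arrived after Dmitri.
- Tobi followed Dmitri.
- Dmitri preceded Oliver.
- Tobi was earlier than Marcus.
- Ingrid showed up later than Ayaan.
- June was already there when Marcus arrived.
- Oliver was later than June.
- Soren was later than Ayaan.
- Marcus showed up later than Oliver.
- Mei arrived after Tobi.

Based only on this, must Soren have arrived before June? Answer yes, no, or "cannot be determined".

Tracing the constraints gives June → Tobi → Soren, so June must come before Soren.
That means Soren cannot be before June.

no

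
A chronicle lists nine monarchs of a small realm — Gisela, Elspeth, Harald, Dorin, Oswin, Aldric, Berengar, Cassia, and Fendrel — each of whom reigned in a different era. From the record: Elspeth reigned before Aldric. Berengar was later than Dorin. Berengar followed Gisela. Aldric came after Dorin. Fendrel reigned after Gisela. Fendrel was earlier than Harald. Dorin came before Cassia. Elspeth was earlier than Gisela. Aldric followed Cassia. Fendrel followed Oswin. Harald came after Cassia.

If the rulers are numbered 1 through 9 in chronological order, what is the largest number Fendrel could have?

Fendrel must come before Harald — 1 ruler forced after them.
Everything else can be placed before Fendrel in some valid order, so Fendrel can sit as late as position 9 − 1 = 8.

8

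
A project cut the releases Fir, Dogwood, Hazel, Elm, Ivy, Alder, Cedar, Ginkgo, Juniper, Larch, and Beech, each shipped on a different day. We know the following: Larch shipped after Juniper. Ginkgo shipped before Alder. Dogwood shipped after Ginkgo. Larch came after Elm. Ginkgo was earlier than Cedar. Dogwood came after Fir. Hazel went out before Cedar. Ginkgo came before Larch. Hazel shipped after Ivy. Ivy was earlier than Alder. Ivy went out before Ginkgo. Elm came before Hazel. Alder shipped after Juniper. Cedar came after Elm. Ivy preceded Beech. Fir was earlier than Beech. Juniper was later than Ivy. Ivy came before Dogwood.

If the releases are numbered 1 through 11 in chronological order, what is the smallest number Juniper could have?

Ivy must come before Juniper — 1 forced predecessor.
Nothing else is forced ahead of Juniper, so its earliest slot is position 1 + 1 = 2.

2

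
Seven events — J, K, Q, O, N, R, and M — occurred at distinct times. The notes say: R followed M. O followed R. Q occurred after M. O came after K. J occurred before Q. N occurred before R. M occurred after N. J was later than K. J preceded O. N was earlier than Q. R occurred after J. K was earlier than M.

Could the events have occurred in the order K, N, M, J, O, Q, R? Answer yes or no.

no

The constraints require R before O, but in the proposed sequence O appears ahead of R. That one violation is enough.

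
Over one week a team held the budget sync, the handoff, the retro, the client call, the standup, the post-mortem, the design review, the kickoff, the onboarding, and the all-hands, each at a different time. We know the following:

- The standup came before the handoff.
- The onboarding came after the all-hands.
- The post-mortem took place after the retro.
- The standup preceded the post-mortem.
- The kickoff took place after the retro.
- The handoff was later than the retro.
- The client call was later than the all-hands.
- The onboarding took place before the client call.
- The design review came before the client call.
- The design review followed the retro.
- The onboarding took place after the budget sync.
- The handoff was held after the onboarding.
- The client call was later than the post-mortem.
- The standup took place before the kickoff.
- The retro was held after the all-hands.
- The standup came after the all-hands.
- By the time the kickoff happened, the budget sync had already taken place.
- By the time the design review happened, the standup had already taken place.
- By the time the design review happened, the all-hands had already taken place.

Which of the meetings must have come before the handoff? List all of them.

the all-hands, the budget sync, the onboarding, the retro, the standup

Directly stated before the handoff: the onboarding, the retro, and the standup.
The all-hands reaches the handoff via the all-hands → the onboarding → the handoff.
The budget sync reaches the handoff via the budget sync → the onboarding → the handoff.
No chain forces the design review (or any of the others) ahead of the handoff.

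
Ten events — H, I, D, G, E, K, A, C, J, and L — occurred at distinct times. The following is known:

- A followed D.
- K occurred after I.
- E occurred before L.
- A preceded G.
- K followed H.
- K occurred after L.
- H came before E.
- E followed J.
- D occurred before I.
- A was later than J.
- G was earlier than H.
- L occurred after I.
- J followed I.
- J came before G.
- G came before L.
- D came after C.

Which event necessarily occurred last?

K

Every other event has a chain of constraints placing it before K, so K is last.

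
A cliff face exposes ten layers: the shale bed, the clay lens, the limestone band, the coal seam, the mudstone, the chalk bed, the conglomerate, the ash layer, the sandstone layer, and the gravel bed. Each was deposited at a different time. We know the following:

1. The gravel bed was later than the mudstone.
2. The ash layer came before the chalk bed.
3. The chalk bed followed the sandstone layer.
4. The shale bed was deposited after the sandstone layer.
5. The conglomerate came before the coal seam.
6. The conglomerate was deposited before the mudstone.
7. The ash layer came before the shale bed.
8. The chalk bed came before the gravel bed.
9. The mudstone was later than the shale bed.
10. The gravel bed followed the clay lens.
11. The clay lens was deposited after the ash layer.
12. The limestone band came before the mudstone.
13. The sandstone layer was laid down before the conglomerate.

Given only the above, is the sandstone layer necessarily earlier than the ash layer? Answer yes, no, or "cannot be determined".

cannot be determined

No chain of stated constraints runs from the sandstone layer to the ash layer, and none runs from the ash layer to the sandstone layer either.
So the relative order of the sandstone layer and the ash layer is not fixed by the given facts.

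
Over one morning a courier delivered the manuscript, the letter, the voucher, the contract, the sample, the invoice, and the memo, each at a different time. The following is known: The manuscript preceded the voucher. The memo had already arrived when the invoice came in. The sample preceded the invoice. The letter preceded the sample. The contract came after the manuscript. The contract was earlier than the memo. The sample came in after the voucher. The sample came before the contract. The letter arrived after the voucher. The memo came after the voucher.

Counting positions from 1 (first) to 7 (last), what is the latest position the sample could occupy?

4

The sample must come before the contract, the invoice, and the memo — 3 items forced after it.
Everything else can be placed before the sample in some valid order, so the sample can sit as late as position 7 − 3 = 4.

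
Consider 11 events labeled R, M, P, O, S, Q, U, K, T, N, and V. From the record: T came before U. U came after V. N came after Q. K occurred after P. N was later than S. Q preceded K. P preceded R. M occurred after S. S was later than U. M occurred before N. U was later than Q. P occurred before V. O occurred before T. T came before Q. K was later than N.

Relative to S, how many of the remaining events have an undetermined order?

Forced before S: O, P, Q, T, U, and V; forced after S: K, M, and N.
That leaves R with no forced order relative to S — 1.

1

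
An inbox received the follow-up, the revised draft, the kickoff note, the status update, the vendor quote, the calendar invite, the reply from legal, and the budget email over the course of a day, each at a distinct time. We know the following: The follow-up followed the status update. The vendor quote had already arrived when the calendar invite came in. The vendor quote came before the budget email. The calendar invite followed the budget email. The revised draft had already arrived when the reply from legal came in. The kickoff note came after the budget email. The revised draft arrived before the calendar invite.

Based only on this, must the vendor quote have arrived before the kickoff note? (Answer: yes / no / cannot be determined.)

Chain the constraints: the vendor quote → the budget email → the kickoff note. Each link is directly stated, so the vendor quote comes before the kickoff note.

yes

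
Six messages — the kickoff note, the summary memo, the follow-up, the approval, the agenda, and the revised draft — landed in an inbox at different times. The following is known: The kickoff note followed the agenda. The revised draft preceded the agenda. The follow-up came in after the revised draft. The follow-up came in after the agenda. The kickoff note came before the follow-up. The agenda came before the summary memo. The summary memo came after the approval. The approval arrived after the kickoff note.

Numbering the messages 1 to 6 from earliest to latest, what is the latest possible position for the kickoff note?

3

The kickoff note must come before the approval, the follow-up, and the summary memo — 3 messages forced after it.
Everything else can be placed before the kickoff note in some valid order, so the kickoff note can sit as late as position 6 − 3 = 3.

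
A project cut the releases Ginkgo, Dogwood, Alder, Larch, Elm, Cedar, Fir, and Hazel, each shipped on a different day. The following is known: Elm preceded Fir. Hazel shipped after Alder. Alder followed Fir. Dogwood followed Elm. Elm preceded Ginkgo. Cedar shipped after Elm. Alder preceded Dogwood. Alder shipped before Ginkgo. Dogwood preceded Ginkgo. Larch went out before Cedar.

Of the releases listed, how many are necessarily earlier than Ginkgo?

Directly stated before Ginkgo: Alder, Dogwood, and Elm.
Fir reaches Ginkgo via Fir → Alder → Ginkgo.
No chain forces Cedar (or any of the others) ahead of Ginkgo.
That's Alder, Dogwood, Elm, and Fir — 4 in all.

4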